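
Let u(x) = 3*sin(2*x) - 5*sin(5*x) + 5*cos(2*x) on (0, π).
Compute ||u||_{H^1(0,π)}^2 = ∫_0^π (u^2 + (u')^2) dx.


||u||_{H^1(0,π)}^2 = -2500/21 + 410*π

u'(x) = -10*sin(2*x) + 6*cos(2*x) - 25*cos(5*x).
Expand u² and (u')² and integrate term by term on (0, π), using: for integers n ≥ 1, ∫_0^π sin²(nx) dx = ∫_0^π cos²(nx) dx = π/2; for n ≠ n', ∫_0^π sin(nx)sin(n'x) dx = ∫_0^π cos(nx)cos(n'x) dx = 0; and by product-to-sum, ∫_0^π sin(nx)cos(n'x) dx = ½∫_0^π [sin((n+n')x) + sin((n−n')x)] dx, which is 0 when n+n' is even and 2n/(n²−n'²) when n+n' is odd (it need not vanish on (0, π)).
  u² squared terms: (-5)²·∫sin(5x)² dx = 25·π/2 = 25*π/2;  (3)²·∫sin(2x)² dx = 9·π/2 = 9*π/2;  (5)²·∫cos(2x)² dx = 25·π/2 = 25*π/2.
  u² cross terms: 2·(-5)·(3)·∫sin(5x)·sin(2x) dx = -30·(0) = 0;  2·(-5)·(5)·∫sin(5x)·cos(2x) dx = -50·(10/21) = -500/21;  2·(3)·(5)·∫sin(2x)·cos(2x) dx = 30·(0) = 0.
  So ∫_0^π u² dx = 25*π/2 + 9*π/2 + 25*π/2 + 0 − 500/21 + 0 = -500/21 + 59*π/2.
  (u')² squared terms: (-25)²·∫cos(5x)² dx = 625·π/2 = 625*π/2;  (-10)²·∫sin(2x)² dx = 100·π/2 = 50*π;  (6)²·∫cos(2x)² dx = 36·π/2 = 18*π.
  (u')² cross terms: 2·(-25)·(-10)·∫cos(5x)·sin(2x) dx = 500·(-4/21) = -2000/21;  2·(-25)·(6)·∫cos(5x)·cos(2x) dx = -300·(0) = 0;  2·(-10)·(6)·∫sin(2x)·cos(2x) dx = -120·(0) = 0.
  So ∫_0^π (u')² dx = 625*π/2 + 50*π + 18*π − 2000/21 + 0 + 0 = -2000/21 + 761*π/2.
||u||_{H^1}^2 = (-500/21 + 59*π/2) + (-2000/21 + 761*π/2) = -2500/21 + 410*π.


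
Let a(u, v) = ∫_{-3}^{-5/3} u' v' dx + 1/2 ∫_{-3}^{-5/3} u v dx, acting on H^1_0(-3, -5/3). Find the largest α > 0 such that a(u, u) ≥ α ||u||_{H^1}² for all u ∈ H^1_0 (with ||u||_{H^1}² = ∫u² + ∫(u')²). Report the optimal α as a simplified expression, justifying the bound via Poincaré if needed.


α = (8 + 9*π^2)/(16 + 9*π^2)

Coercivity of a(·,·) on H^1_0(-3, -5/3) means a(u, u) ≥ α ||u||_{H^1}² for every u ∈ H^1_0.
The interval has length L = 4/3, and Poincaré/coercivity depend only on L. Here a(u, u) = ∫(u')² + (1/2)·∫u².
Here 0 < c = 1/2 < 1. The condition a(u,u) ≥ α||u||_{H^1}² reads (1−α)∫(u')² ≥ (α−c)∫u². Any admissible α is ≤ 1 (rapidly oscillating u have ∫u²/∫(u')² → 0), and α = 1 would force 0 ≥ (1−c)∫u², impossible since c < 1; so 1−α > 0. By the sharp Poincaré inequality on H^1_0 of an interval of length L, ∫(u')² ≥ (π/L)²∫u² with equality for the first sine mode sin(π(x−x₀)/L) (x₀ the left endpoint), so the inequality holds for all u iff (1−α)(π/L)² ≥ α − c, i.e. α ≤ ((π/L)² + c)/((π/L)² + 1) = (1 + c(L/π)²)/(1 + (L/π)²). With (π/L)² = 9*π^2/16 and c = 1/2, the largest admissible constant is α = ((π/L)² + c)/((π/L)² + 1).
Simplifying, α = (8 + 9*π^2)/(16 + 9*π^2).


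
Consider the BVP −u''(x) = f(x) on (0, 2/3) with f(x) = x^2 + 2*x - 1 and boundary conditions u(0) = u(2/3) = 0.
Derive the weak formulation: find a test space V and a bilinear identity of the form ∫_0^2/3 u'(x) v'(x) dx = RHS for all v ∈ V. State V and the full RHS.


V = H^1_0(0, 2/3) (so v(0) = v(2/3) = 0); weak form: ∫_0^2/3 u'v' dx = ∫_0^2/3 (x^2 + 2*x - 1) v dx for all v ∈ V.

Multiply both sides by a test function v and integrate from 0 to 2/3:
  ∫_0^2/3 −u''(x) v(x) dx = ∫_0^2/3 f(x) v(x) dx.
Integrate the LHS by parts once:
  ∫_0^2/3 −u'' v dx = −[u'(x) v(x)]_0^2/3 + ∫_0^2/3 u'(x) v'(x) dx.
Thus ∫_0^2/3 u'(x) v'(x) dx = ∫_0^2/3 f(x) v(x) dx + [u'(x) v(x)]_0^2/3.
Choose V so that boundary terms are either known or forced to vanish.
u is Dirichlet: u(0) = u(2/3) = 0. Let V = H^1_0(0, 2/3); then v(0) = v(2/3) = 0, and [u' v]_0^2/3 = 0.
Weak formulation: find u (satisfying any essential BC) such that ∫_0^2/3 u'(x) v'(x) dx = ∫_0^2/3 f v dx for all v ∈ V.
Substituting f(x) = x^2 + 2*x - 1, the right-hand side is ∫_0^2/3 (x^2 + 2*x - 1) v dx.


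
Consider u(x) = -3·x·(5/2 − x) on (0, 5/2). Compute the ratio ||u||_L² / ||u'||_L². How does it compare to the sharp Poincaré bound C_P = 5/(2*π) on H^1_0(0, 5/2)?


||u||_L² / ||u'||_L² = sqrt(10)/4 < C_P = 5/(2*π).

u(x) = -3·x·(5/2 − x), so u'(x) = 6*x - 15/2.
u(x) = -3·x·(5/2 − x) vanishes at x = 0 and x = 5/2, so u ∈ H^1_0(0, 5/2). Differentiate via the product rule and integrate the resulting polynomials term by term.
  ∫_0^5/2 u² dx = ∫_0^5/2 (9*x^4 - 45*x^3 + 225*x^2/4) dx. Term by term:
    ∫_0^5/2 9*x^4 dx = 5625/32;  ∫_0^5/2 -45*x^3 dx = -28125/64;  ∫_0^5/2 225*x^2/4 dx = 9375/32.
  Sum: 5625/32 − 28125/64 + 9375/32 = 1875/64.
  ∫_0^5/2 (u')² dx = ∫_0^5/2 (36*x^2 - 90*x + 225/4) dx. Term by term:
    ∫_0^5/2 36*x^2 dx = 375/2;  ∫_0^5/2 -90*x dx = -1125/4;  ∫_0^5/2 225/4 dx = 1125/8.
  Sum: 375/2 − 1125/4 + 1125/8 = 375/8.
∫_0^5/2 u² dx = 1875/64, so ||u||_L² = 25*sqrt(3)/8.
∫_0^5/2 (u')² dx = 375/8, so ||u'||_L² = 5*sqrt(30)/4.
Ratio ||u||_L² / ||u'||_L² = sqrt(10)/4.
Sharp Poincaré constant on H^1_0(0, 5/2) is C_P = L/π = 5/(2*π), achieved by sin(2*π/5·x).
A polynomial bump cannot attain the sharp Poincaré constant (only the first sine eigenfunction does), so the ratio is strictly less than C_P, consistent with ||u||_L² ≤ C_P ||u'||_L².


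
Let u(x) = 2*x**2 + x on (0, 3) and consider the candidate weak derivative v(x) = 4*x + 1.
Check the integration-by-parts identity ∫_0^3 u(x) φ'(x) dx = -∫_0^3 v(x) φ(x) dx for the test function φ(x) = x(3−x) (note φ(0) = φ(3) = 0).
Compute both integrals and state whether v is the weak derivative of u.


LHS = -63/2, RHS = -63/2. Yes, v = u' weakly.

u(x) = 2*x**2 + x, classical derivative u'(x) = 4*x + 1.
φ(x) = x(3−x), so φ'(x) = 3 - 2*x.
Note φ(0) = φ(3) = 0, so the boundary term u·φ vanishes.
LHS = ∫_0^3 u(x) φ'(x) dx = ∫_0^3 (-4*x^3 + 4*x^2 + 3*x) dx. Term by term:
  ∫_0^3 -4*x^3 dx = -81;  ∫_0^3 4*x^2 dx = 36;  ∫_0^3 3*x dx = 27/2.
Sum: -81 + 36 + 27/2 = -63/2.
So LHS = -63/2.
∫_0^3 v(x) φ(x) dx = ∫_0^3 (-4*x^3 + 11*x^2 + 3*x) dx. Term by term:
  ∫_0^3 -4*x^3 dx = -81;  ∫_0^3 11*x^2 dx = 99;  ∫_0^3 3*x dx = 27/2.
Sum: -81 + 99 + 27/2 = 63/2.
So RHS = -∫_0^3 v(x) φ(x) dx = -63/2.
LHS = RHS, so the identity holds for this test φ.
Moreover u is smooth here and v(x) = u'(x) = 4*x + 1 pointwise, so the identity holds for every test function. Hence v is the weak derivative of u.


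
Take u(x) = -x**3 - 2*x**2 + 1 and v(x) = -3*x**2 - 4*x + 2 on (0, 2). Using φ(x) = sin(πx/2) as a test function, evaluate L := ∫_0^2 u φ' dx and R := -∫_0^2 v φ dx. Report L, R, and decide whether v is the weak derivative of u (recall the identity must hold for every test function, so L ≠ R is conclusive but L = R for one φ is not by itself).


LHS = -96/π^3 + 40/π, RHS = -96/π^3 + 32/π. No, v is not the weak derivative of u.

u(x) = -x**3 - 2*x**2 + 1, classical derivative u'(x) = -3*x**2 - 4*x.
φ(x) = sin(πx/2), so φ'(x) = π*cos(π*x/2)/2.
Note φ(0) = φ(2) = 0, so the boundary term u·φ vanishes.
LHS = ∫_0^2 u(x) φ'(x) dx = ∫_0^2 (-π*x^3*cos(π*x/2)/2 - π*x^2*cos(π*x/2) + π*cos(π*x/2)/2) dx. Term by term:
  ∫_0^2 π*cos(π*x/2)/2 dx = 0;  ∫_0^2 -π*x^2*cos(π*x/2) dx = 16/π;  ∫_0^2 -π*x^3*cos(π*x/2)/2 dx = -96/π^3 + 24/π.
Sum: 0 + 16/π + -96/π^3 + 24/π = -96/π^3 + 40/π.
So LHS = -96/π^3 + 40/π.
∫_0^2 v(x) φ(x) dx = ∫_0^2 (-3*x^2*sin(π*x/2) - 4*x*sin(π*x/2) + 2*sin(π*x/2)) dx. Term by term:
  ∫_0^2 2*sin(π*x/2) dx = 8/π;  ∫_0^2 -4*x*sin(π*x/2) dx = -16/π;  ∫_0^2 -3*x^2*sin(π*x/2) dx = -24/π + 96/π^3.
Sum: 8/π − 16/π + -24/π + 96/π^3 = -32/π + 96/π^3.
So RHS = -∫_0^2 v(x) φ(x) dx = -96/π^3 + 32/π.
LHS − RHS = 8/π ≠ 0, so the identity fails.
(For a valid weak derivative the identity must hold for EVERY test function, in particular this one. The failure shows v is NOT the weak derivative of u.)
Correct weak derivative would be u'(x) = -3*x**2 - 4*x.


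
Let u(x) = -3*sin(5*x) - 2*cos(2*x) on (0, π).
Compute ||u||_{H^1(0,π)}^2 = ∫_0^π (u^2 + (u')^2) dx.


||u||_{H^1(0,π)}^2 = 200/7 + 127*π

u'(x) = 4*sin(2*x) - 15*cos(5*x).
Expand u² and (u')² and integrate term by term on (0, π), using: for integers n ≥ 1, ∫_0^π sin²(nx) dx = ∫_0^π cos²(nx) dx = π/2; for n ≠ n', ∫_0^π sin(nx)sin(n'x) dx = ∫_0^π cos(nx)cos(n'x) dx = 0; and by product-to-sum, ∫_0^π sin(nx)cos(n'x) dx = ½∫_0^π [sin((n+n')x) + sin((n−n')x)] dx, which is 0 when n+n' is even and 2n/(n²−n'²) when n+n' is odd (it need not vanish on (0, π)).
  u² squared terms: (-3)²·∫sin(5x)² dx = 9·π/2 = 9*π/2;  (-2)²·∫cos(2x)² dx = 4·π/2 = 2*π.
  u² cross terms: 2·(-3)·(-2)·∫sin(5x)·cos(2x) dx = 12·(10/21) = 40/7.
  So ∫_0^π u² dx = 9*π/2 + 2*π + 40/7 = 40/7 + 13*π/2.
  (u')² squared terms: (-15)²·∫cos(5x)² dx = 225·π/2 = 225*π/2;  (4)²·∫sin(2x)² dx = 16·π/2 = 8*π.
  (u')² cross terms: 2·(-15)·(4)·∫cos(5x)·sin(2x) dx = -120·(-4/21) = 160/7.
  So ∫_0^π (u')² dx = 225*π/2 + 8*π + 160/7 = 160/7 + 241*π/2.
||u||_{H^1}^2 = (40/7 + 13*π/2) + (160/7 + 241*π/2) = 200/7 + 127*π.


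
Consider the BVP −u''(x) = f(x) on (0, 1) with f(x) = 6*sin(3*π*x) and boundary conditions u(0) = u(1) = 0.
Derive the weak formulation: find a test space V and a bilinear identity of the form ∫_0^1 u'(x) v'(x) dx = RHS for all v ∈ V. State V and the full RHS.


V = H^1_0(0, 1) (so v(0) = v(1) = 0); weak form: ∫_0^1 u'v' dx = ∫_0^1 (6*sin(3*π*x)) v dx for all v ∈ V.

Multiply both sides by a test function v and integrate from 0 to 1:
  ∫_0^1 −u''(x) v(x) dx = ∫_0^1 f(x) v(x) dx.
Integrate the LHS by parts once:
  ∫_0^1 −u'' v dx = −[u'(x) v(x)]_0^1 + ∫_0^1 u'(x) v'(x) dx.
Thus ∫_0^1 u'(x) v'(x) dx = ∫_0^1 f(x) v(x) dx + [u'(x) v(x)]_0^1.
Choose V so that boundary terms are either known or forced to vanish.
u is Dirichlet: u(0) = u(1) = 0. Let V = H^1_0(0, 1); then v(0) = v(1) = 0, and [u' v]_0^1 = 0.
Weak formulation: find u (satisfying any essential BC) such that ∫_0^1 u'(x) v'(x) dx = ∫_0^1 f v dx for all v ∈ V.
Substituting f(x) = 6*sin(3*π*x), the right-hand side is ∫_0^1 (6*sin(3*π*x)) v dx.


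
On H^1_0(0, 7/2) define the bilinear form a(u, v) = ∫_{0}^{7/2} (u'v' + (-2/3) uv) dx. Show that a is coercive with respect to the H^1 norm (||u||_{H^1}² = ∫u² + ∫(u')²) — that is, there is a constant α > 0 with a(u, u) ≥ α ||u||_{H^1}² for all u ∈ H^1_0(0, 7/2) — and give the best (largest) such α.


α = 2*(-49 + 6*π^2)/(3*(4*π^2 + 49))

Coercivity of a(·,·) on H^1_0(0, 7/2) means a(u, u) ≥ α ||u||_{H^1}² for every u ∈ H^1_0.
The interval has length L = 7/2, and Poincaré/coercivity depend only on L. Here a(u, u) = ∫(u')² + (-2/3)·∫u².
Here c = -2/3 < 0 with |c| < (π/L)² = 4*π^2/49, so coercivity still holds. The condition a(u,u) ≥ α||u||_{H^1}² reads (1−α)∫(u')² ≥ (α−c)∫u². Any admissible α is ≤ 1 (rapidly oscillating u have ∫u²/∫(u')² → 0), and α = 1 would force 0 ≥ (1−c)∫u², impossible since c < 1; so 1−α > 0. By the sharp Poincaré inequality on H^1_0 of an interval of length L, ∫(u')² ≥ (π/L)²∫u² with equality for the first sine mode sin(π(x−x₀)/L) (x₀ the left endpoint), so the inequality holds for all u iff (1−α)(π/L)² ≥ α − c, i.e. α ≤ ((π/L)² + c)/((π/L)² + 1) = (1 + c(L/π)²)/(1 + (L/π)²). (Direct route, valid since c ≤ 0: Poincaré gives c∫u² ≥ c(L/π)²∫(u')², so a(u,u) ≥ (1 + c(L/π)²)∫(u')², while ||u||_{H^1}² ≤ (1 + (L/π)²)∫(u')²; dividing yields the same α.) With (π/L)² = 4*π^2/49 and c = -2/3, the largest admissible constant is α = ((π/L)² + c)/((π/L)² + 1).
Simplifying, α = 2*(-49 + 6*π^2)/(3*(4*π^2 + 49)).


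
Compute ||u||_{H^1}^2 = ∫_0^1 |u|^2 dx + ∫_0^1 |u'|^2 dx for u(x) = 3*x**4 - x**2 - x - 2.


||u||_{H^1}^2 = 1009/70

The H^1 norm (squared) on an interval (0, L) is
  ||u||_{H^1}^2 = ∫_0^L u(x)^2 dx + ∫_0^L u'(x)^2 dx.
Compute u'(x) = 12*x**3 - 2*x - 1.
Then u(x)^2 = 9*x**8 - 6*x**6 - 6*x**5 - 11*x**4 + 2*x**3 + 5*x**2 + 4*x + 4 and u'(x)^2 = 144*x**6 - 48*x**4 - 24*x**3 + 4*x**2 + 4*x + 1.
Integrate each monomial from 0 to 1 using ∫_0^1 c·x^n dx = c·1^(n+1)/(n+1):
  ∫_0^1 u(x)^2 dx = ∫_0^1 (9*x^8 - 6*x^6 - 6*x^5 - 11*x^4 + 2*x^3 + 5*x^2 + 4*x + 4) dx. Term by term:
    ∫_0^1 9*x^8 dx = 1;  ∫_0^1 -6*x^6 dx = -6/7;  ∫_0^1 -6*x^5 dx = -1;
    ∫_0^1 -11*x^4 dx = -11/5;  ∫_0^1 2*x^3 dx = 1/2;  ∫_0^1 5*x^2 dx = 5/3;
    ∫_0^1 4*x dx = 2;  ∫_0^1 4 dx = 4.
  Sum: 1 − 6/7 − 1 − 11/5 + 1/2 + 5/3 + 2 + 4 = 1073/210.
  ∫_0^1 u'(x)^2 dx = ∫_0^1 (144*x^6 - 48*x^4 - 24*x^3 + 4*x^2 + 4*x + 1) dx. Term by term:
    ∫_0^1 144*x^6 dx = 144/7;  ∫_0^1 -48*x^4 dx = -48/5;  ∫_0^1 -24*x^3 dx = -6;
    ∫_0^1 4*x^2 dx = 4/3;  ∫_0^1 4*x dx = 2;  ∫_0^1 1 dx = 1.
  Sum: 144/7 − 48/5 − 6 + 4/3 + 2 + 1 = 977/105.
Adding: ||u||_{H^1}^2 = 1073/210 + 977/105 = 1009/70.


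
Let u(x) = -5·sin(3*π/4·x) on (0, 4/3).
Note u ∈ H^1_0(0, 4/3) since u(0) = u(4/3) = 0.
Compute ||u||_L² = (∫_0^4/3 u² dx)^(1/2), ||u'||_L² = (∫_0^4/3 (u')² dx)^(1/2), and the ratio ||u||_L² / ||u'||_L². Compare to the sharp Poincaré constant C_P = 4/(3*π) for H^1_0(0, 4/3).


||u||_L² / ||u'||_L² = 4/(3*π) = C_P.

u(x) = -5·sin(3*π/4·x), so u'(x) = -15*π*cos(3*π*x/4)/4.
Writing u(x) = A·sin(kπx/L) with A = -5 and k = 1, use ∫_0^L sin²(kπx/L) dx = L/2 and ∫_0^L cos²(kπx/L) dx = L/2.
u² = 25·sin²(3*π/4·x) and (u')² = 225*π^2/16·cos²(3*π/4·x), and each of sin², cos² integrates to L/2 = 2/3 over (0, 4/3).
∫_0^4/3 u² dx = 50/3, so ||u||_L² = 5*sqrt(6)/3.
∫_0^4/3 (u')² dx = 75*π^2/8, so ||u'||_L² = 5*sqrt(6)*π/4.
Ratio ||u||_L² / ||u'||_L² = 4/(3*π).
Sharp Poincaré constant on H^1_0(0, 4/3) is C_P = L/π = 4/(3*π), achieved by sin(3*π/4·x).
This is the k = 1 eigenfunction (up to amplitude), so the ratio equals the sharp Poincaré constant exactly.


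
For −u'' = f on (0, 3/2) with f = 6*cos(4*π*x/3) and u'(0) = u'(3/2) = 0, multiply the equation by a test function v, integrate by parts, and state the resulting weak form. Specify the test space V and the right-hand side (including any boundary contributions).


V = H^1(0, 3/2) (no boundary constraint on v; u is determined up to an additive constant); weak form: ∫_0^3/2 u'v' dx = ∫_0^3/2 (6*cos(4*π*x/3)) v dx for all v ∈ V.

Multiply both sides by a test function v and integrate from 0 to 3/2:
  ∫_0^3/2 −u''(x) v(x) dx = ∫_0^3/2 f(x) v(x) dx.
Integrate the LHS by parts once:
  ∫_0^3/2 −u'' v dx = −[u'(x) v(x)]_0^3/2 + ∫_0^3/2 u'(x) v'(x) dx.
Thus ∫_0^3/2 u'(x) v'(x) dx = ∫_0^3/2 f(x) v(x) dx + [u'(x) v(x)]_0^3/2.
Choose V so that boundary terms are either known or forced to vanish.
u has homogeneous Neumann: u'(0) = u'(3/2) = 0. So [u' v]_0^3/2 = 0·v(3/2) − 0·v(0) = 0 for any v; take V = H^1(0, 3/2).
Weak formulation: find u (satisfying any essential BC) such that ∫_0^3/2 u'(x) v'(x) dx = ∫_0^3/2 f v dx for all v ∈ V (homogeneous Neumann, so boundary terms vanish).
Substituting f(x) = 6*cos(4*π*x/3), the right-hand side is ∫_0^3/2 (6*cos(4*π*x/3)) v dx.
Compatibility check (pure Neumann): taking v ≡ 1 ∈ V gives 0 = ∫_0^3/2 f dx + (0) − (0), i.e. ∫_0^3/2 f dx must equal u'(0) − u'(3/2) = 0. Indeed ∫_0^3/2 (6*cos(4*π*x/3)) dx = 0, so the data are compatible. The solution is then unique only up to an additive constant (fix it e.g. by requiring ∫_0^3/2 u dx = 0).


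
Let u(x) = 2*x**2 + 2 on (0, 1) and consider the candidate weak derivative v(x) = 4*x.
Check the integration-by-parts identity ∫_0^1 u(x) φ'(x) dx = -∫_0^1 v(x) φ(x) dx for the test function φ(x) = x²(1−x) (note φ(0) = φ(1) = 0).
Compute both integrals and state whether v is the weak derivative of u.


LHS = -1/5, RHS = -1/5. Yes, v = u' weakly.

u(x) = 2*x**2 + 2, classical derivative u'(x) = 4*x.
φ(x) = x²(1−x), so φ'(x) = x*(2 - 3*x).
Note φ(0) = φ(1) = 0, so the boundary term u·φ vanishes.
LHS = ∫_0^1 u(x) φ'(x) dx = ∫_0^1 (-6*x^4 + 4*x^3 - 6*x^2 + 4*x) dx. Term by term:
  ∫_0^1 -6*x^4 dx = -6/5;  ∫_0^1 4*x^3 dx = 1;  ∫_0^1 -6*x^2 dx = -2;
  ∫_0^1 4*x dx = 2.
Sum: -6/5 + 1 − 2 + 2 = -1/5.
So LHS = -1/5.
∫_0^1 v(x) φ(x) dx = ∫_0^1 (-4*x^4 + 4*x^3) dx. Term by term:
  ∫_0^1 -4*x^4 dx = -4/5;  ∫_0^1 4*x^3 dx = 1.
Sum: -4/5 + 1 = 1/5.
So RHS = -∫_0^1 v(x) φ(x) dx = -1/5.
LHS = RHS, so the identity holds for this test φ.
Moreover u is smooth here and v(x) = u'(x) = 4*x pointwise, so the identity holds for every test function. Hence v is the weak derivative of u.


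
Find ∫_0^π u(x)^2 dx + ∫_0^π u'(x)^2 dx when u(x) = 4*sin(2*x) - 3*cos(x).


||u||_{H^1(0,π)}^2 = -64 + 49*π

u'(x) = 3*sin(x) + 8*cos(2*x).
Expand u² and (u')² and integrate term by term on (0, π), using: for integers n ≥ 1, ∫_0^π sin²(nx) dx = ∫_0^π cos²(nx) dx = π/2; for n ≠ n', ∫_0^π sin(nx)sin(n'x) dx = ∫_0^π cos(nx)cos(n'x) dx = 0; and by product-to-sum, ∫_0^π sin(nx)cos(n'x) dx = ½∫_0^π [sin((n+n')x) + sin((n−n')x)] dx, which is 0 when n+n' is even and 2n/(n²−n'²) when n+n' is odd (it need not vanish on (0, π)).
  u² squared terms: (-3)²·∫cos(x)² dx = 9·π/2 = 9*π/2;  (4)²·∫sin(2x)² dx = 16·π/2 = 8*π.
  u² cross terms: 2·(-3)·(4)·∫cos(x)·sin(2x) dx = -24·(4/3) = -32.
  So ∫_0^π u² dx = 9*π/2 + 8*π − 32 = -32 + 25*π/2.
  (u')² squared terms: (3)²·∫sin(x)² dx = 9·π/2 = 9*π/2;  (8)²·∫cos(2x)² dx = 64·π/2 = 32*π.
  (u')² cross terms: 2·(3)·(8)·∫sin(x)·cos(2x) dx = 48·(-2/3) = -32.
  So ∫_0^π (u')² dx = 9*π/2 + 32*π − 32 = -32 + 73*π/2.
||u||_{H^1}^2 = (-32 + 25*π/2) + (-32 + 73*π/2) = -64 + 49*π.


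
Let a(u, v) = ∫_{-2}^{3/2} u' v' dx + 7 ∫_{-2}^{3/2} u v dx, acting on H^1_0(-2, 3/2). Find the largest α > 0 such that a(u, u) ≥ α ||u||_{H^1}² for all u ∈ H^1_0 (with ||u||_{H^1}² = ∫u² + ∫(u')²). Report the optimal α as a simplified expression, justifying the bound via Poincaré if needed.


α = 1

Coercivity of a(·,·) on H^1_0(-2, 3/2) means a(u, u) ≥ α ||u||_{H^1}² for every u ∈ H^1_0.
The interval has length L = 7/2, and Poincaré/coercivity depend only on L. Here a(u, u) = ∫(u')² + (7)·∫u².
Here c = 7 ≥ 1, so a(u,u) = ∫(u')² + c∫u² ≥ ∫(u')² + ∫u² = ||u||_{H^1}², i.e. α = 1 works. No larger α is possible: a(u,u) ≥ α||u||_{H^1}² means (1−α)∫(u')² ≥ (α−c)∫u², and for the modes u_n = sin(nπ(x−x₀)/L) (x₀ the left endpoint) one has ∫u_n²/∫(u_n')² = (L/(nπ))² → 0, so a(u_n,u_n)/||u_n||_{H^1}² → 1. Hence the optimal constant is α = 1.
Therefore α = 1.


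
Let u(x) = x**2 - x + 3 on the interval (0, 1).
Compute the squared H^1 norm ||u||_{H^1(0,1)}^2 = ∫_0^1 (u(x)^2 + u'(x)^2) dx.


||u||_{H^1}^2 = 251/30

The H^1 norm (squared) on an interval (0, L) is
  ||u||_{H^1}^2 = ∫_0^L u(x)^2 dx + ∫_0^L u'(x)^2 dx.
Compute u'(x) = 2*x - 1.
Then u(x)^2 = x**4 - 2*x**3 + 7*x**2 - 6*x + 9 and u'(x)^2 = 4*x**2 - 4*x + 1.
Integrate each monomial from 0 to 1 using ∫_0^1 c·x^n dx = c·1^(n+1)/(n+1):
  ∫_0^1 u(x)^2 dx = ∫_0^1 (x^4 - 2*x^3 + 7*x^2 - 6*x + 9) dx. Term by term:
    ∫_0^1 x^4 dx = 1/5;  ∫_0^1 -2*x^3 dx = -1/2;  ∫_0^1 7*x^2 dx = 7/3;
    ∫_0^1 -6*x dx = -3;  ∫_0^1 9 dx = 9.
  Sum: 1/5 − 1/2 + 7/3 − 3 + 9 = 241/30.
  ∫_0^1 u'(x)^2 dx = ∫_0^1 (4*x^2 - 4*x + 1) dx. Term by term:
    ∫_0^1 4*x^2 dx = 4/3;  ∫_0^1 -4*x dx = -2;  ∫_0^1 1 dx = 1.
  Sum: 4/3 − 2 + 1 = 1/3.
Adding: ||u||_{H^1}^2 = 241/30 + 1/3 = 251/30.


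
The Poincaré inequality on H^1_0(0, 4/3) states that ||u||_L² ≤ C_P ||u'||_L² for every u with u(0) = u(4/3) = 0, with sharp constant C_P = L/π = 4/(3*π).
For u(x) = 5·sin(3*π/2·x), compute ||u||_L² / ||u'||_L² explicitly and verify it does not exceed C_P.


||u||_L² / ||u'||_L² = 2/(3*π) < C_P = 4/(3*π).

u(x) = 5·sin(3*π/2·x), so u'(x) = 15*π*cos(3*π*x/2)/2.
Writing u(x) = A·sin(kπx/L) with A = 5 and k = 2, use ∫_0^L sin²(kπx/L) dx = L/2 and ∫_0^L cos²(kπx/L) dx = L/2.
u² = 25·sin²(3*π/2·x) and (u')² = 225*π^2/4·cos²(3*π/2·x), and each of sin², cos² integrates to L/2 = 2/3 over (0, 4/3).
∫_0^4/3 u² dx = 50/3, so ||u||_L² = 5*sqrt(6)/3.
∫_0^4/3 (u')² dx = 75*π^2/2, so ||u'||_L² = 5*sqrt(6)*π/2.
Ratio ||u||_L² / ||u'||_L² = 2/(3*π).
Sharp Poincaré constant on H^1_0(0, 4/3) is C_P = L/π = 4/(3*π), achieved by sin(3*π/4·x).
This is the k = 2 harmonic; the ratio L/(kπ) is strictly less than C_P = L/π, consistent with the sharp inequality ||u||_L² ≤ C_P ||u'||_L².


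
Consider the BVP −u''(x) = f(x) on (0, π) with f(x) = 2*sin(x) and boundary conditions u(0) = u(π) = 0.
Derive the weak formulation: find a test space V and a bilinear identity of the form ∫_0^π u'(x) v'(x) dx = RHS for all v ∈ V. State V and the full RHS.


V = H^1_0(0, π) (so v(0) = v(π) = 0); weak form: ∫_0^π u'v' dx = ∫_0^π (2*sin(x)) v dx for all v ∈ V.

Multiply both sides by a test function v and integrate from 0 to π:
  ∫_0^π −u''(x) v(x) dx = ∫_0^π f(x) v(x) dx.
Integrate the LHS by parts once:
  ∫_0^π −u'' v dx = −[u'(x) v(x)]_0^π + ∫_0^π u'(x) v'(x) dx.
Thus ∫_0^π u'(x) v'(x) dx = ∫_0^π f(x) v(x) dx + [u'(x) v(x)]_0^π.
Choose V so that boundary terms are either known or forced to vanish.
u is Dirichlet: u(0) = u(π) = 0. Let V = H^1_0(0, π); then v(0) = v(π) = 0, and [u' v]_0^π = 0.
Weak formulation: find u (satisfying any essential BC) such that ∫_0^π u'(x) v'(x) dx = ∫_0^π f v dx for all v ∈ V.
Substituting f(x) = 2*sin(x), the right-hand side is ∫_0^π (2*sin(x)) v dx.


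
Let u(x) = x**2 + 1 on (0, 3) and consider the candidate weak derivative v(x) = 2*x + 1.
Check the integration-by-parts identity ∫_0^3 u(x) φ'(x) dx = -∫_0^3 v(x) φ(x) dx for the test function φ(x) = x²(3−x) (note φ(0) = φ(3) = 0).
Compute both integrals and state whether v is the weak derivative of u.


LHS = -243/10, RHS = -621/20. No, v is not the weak derivative of u.

u(x) = x**2 + 1, classical derivative u'(x) = 2*x.
φ(x) = x²(3−x), so φ'(x) = 3*x*(2 - x).
Note φ(0) = φ(3) = 0, so the boundary term u·φ vanishes.
LHS = ∫_0^3 u(x) φ'(x) dx = ∫_0^3 (-3*x^4 + 6*x^3 - 3*x^2 + 6*x) dx. Term by term:
  ∫_0^3 -3*x^4 dx = -729/5;  ∫_0^3 6*x^3 dx = 243/2;  ∫_0^3 -3*x^2 dx = -27;
  ∫_0^3 6*x dx = 27.
Sum: -729/5 + 243/2 − 27 + 27 = -243/10.
So LHS = -243/10.
∫_0^3 v(x) φ(x) dx = ∫_0^3 (-2*x^4 + 5*x^3 + 3*x^2) dx. Term by term:
  ∫_0^3 -2*x^4 dx = -486/5;  ∫_0^3 5*x^3 dx = 405/4;  ∫_0^3 3*x^2 dx = 27.
Sum: -486/5 + 405/4 + 27 = 621/20.
So RHS = -∫_0^3 v(x) φ(x) dx = -621/20.
LHS − RHS = 27/4 ≠ 0, so the identity fails.
(For a valid weak derivative the identity must hold for EVERY test function, in particular this one. The failure shows v is NOT the weak derivative of u.)
Correct weak derivative would be u'(x) = 2*x.


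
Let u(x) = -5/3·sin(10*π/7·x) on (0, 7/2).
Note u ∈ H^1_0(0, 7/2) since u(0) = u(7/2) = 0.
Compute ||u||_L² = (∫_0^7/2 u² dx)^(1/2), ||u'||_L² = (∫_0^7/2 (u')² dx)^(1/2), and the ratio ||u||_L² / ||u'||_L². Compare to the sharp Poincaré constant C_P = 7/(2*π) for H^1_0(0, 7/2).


||u||_L² / ||u'||_L² = 7/(10*π) < C_P = 7/(2*π).

u(x) = -5/3·sin(10*π/7·x), so u'(x) = -50*π*cos(10*π*x/7)/21.
Writing u(x) = A·sin(kπx/L) with A = -5/3 and k = 5, use ∫_0^L sin²(kπx/L) dx = L/2 and ∫_0^L cos²(kπx/L) dx = L/2.
u² = 25/9·sin²(10*π/7·x) and (u')² = 2500*π^2/441·cos²(10*π/7·x), and each of sin², cos² integrates to L/2 = 7/4 over (0, 7/2).
∫_0^7/2 u² dx = 175/36, so ||u||_L² = 5*sqrt(7)/6.
∫_0^7/2 (u')² dx = 625*π^2/63, so ||u'||_L² = 25*sqrt(7)*π/21.
Ratio ||u||_L² / ||u'||_L² = 7/(10*π).
Sharp Poincaré constant on H^1_0(0, 7/2) is C_P = L/π = 7/(2*π), achieved by sin(2*π/7·x).
This is the k = 5 harmonic; the ratio L/(kπ) is strictly less than C_P = L/π, consistent with the sharp inequality ||u||_L² ≤ C_P ||u'||_L².


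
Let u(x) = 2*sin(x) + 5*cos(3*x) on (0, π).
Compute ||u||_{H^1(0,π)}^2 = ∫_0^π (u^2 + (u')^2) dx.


||u||_{H^1(0,π)}^2 = 129*π

u'(x) = -15*sin(3*x) + 2*cos(x).
Expand u² and (u')² and integrate term by term on (0, π), using: for integers n ≥ 1, ∫_0^π sin²(nx) dx = ∫_0^π cos²(nx) dx = π/2; for n ≠ n', ∫_0^π sin(nx)sin(n'x) dx = ∫_0^π cos(nx)cos(n'x) dx = 0; and by product-to-sum, ∫_0^π sin(nx)cos(n'x) dx = ½∫_0^π [sin((n+n')x) + sin((n−n')x)] dx, which is 0 when n+n' is even and 2n/(n²−n'²) when n+n' is odd (it need not vanish on (0, π)).
  u² squared terms: (2)²·∫sin(x)² dx = 4·π/2 = 2*π;  (5)²·∫cos(3x)² dx = 25·π/2 = 25*π/2.
  u² cross terms: 2·(2)·(5)·∫sin(x)·cos(3x) dx = 20·(0) = 0.
  So ∫_0^π u² dx = 2*π + 25*π/2 + 0 = 29*π/2.
  (u')² squared terms: (-15)²·∫sin(3x)² dx = 225·π/2 = 225*π/2;  (2)²·∫cos(x)² dx = 4·π/2 = 2*π.
  (u')² cross terms: 2·(-15)·(2)·∫sin(3x)·cos(x) dx = -60·(0) = 0.
  So ∫_0^π (u')² dx = 225*π/2 + 2*π + 0 = 229*π/2.
||u||_{H^1}^2 = (29*π/2) + (229*π/2) = 129*π.


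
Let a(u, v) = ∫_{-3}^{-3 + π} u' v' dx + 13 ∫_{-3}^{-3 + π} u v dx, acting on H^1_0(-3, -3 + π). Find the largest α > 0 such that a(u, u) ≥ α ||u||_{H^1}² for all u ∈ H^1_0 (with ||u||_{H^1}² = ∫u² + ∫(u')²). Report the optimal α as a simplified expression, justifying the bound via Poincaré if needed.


α = 1

Coercivity of a(·,·) on H^1_0(-3, -3 + π) means a(u, u) ≥ α ||u||_{H^1}² for every u ∈ H^1_0.
The interval has length L = π, and Poincaré/coercivity depend only on L. Here a(u, u) = ∫(u')² + (13)·∫u².
Here c = 13 ≥ 1, so a(u,u) = ∫(u')² + c∫u² ≥ ∫(u')² + ∫u² = ||u||_{H^1}², i.e. α = 1 works. No larger α is possible: a(u,u) ≥ α||u||_{H^1}² means (1−α)∫(u')² ≥ (α−c)∫u², and for the modes u_n = sin(nπ(x−x₀)/L) (x₀ the left endpoint) one has ∫u_n²/∫(u_n')² = (L/(nπ))² → 0, so a(u_n,u_n)/||u_n||_{H^1}² → 1. Hence the optimal constant is α = 1.
Therefore α = 1.


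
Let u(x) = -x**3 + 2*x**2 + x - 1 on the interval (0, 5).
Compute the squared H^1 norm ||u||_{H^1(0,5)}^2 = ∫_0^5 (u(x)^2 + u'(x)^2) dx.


||u||_{H^1}^2 = 72565/14

The H^1 norm (squared) on an interval (0, L) is
  ||u||_{H^1}^2 = ∫_0^L u(x)^2 dx + ∫_0^L u'(x)^2 dx.
Compute u'(x) = -3*x**2 + 4*x + 1.
Then u(x)^2 = x**6 - 4*x**5 + 2*x**4 + 6*x**3 - 3*x**2 - 2*x + 1 and u'(x)^2 = 9*x**4 - 24*x**3 + 10*x**2 + 8*x + 1.
Integrate each monomial from 0 to 5 using ∫_0^5 c·x^n dx = c·5^(n+1)/(n+1):
  ∫_0^5 u(x)^2 dx = ∫_0^5 (x^6 - 4*x^5 + 2*x^4 + 6*x^3 - 3*x^2 - 2*x + 1) dx. Term by term:
    ∫_0^5 x^6 dx = 78125/7;  ∫_0^5 -4*x^5 dx = -31250/3;  ∫_0^5 2*x^4 dx = 1250;
    ∫_0^5 6*x^3 dx = 1875/2;  ∫_0^5 -3*x^2 dx = -125;  ∫_0^5 -2*x dx = -25;
    ∫_0^5 1 dx = 5.
  Sum: 78125/7 − 31250/3 + 1250 + 1875/2 − 125 − 25 + 5 = 117035/42.
  ∫_0^5 u'(x)^2 dx = ∫_0^5 (9*x^4 - 24*x^3 + 10*x^2 + 8*x + 1) dx. Term by term:
    ∫_0^5 9*x^4 dx = 5625;  ∫_0^5 -24*x^3 dx = -3750;  ∫_0^5 10*x^2 dx = 1250/3;
    ∫_0^5 8*x dx = 100;  ∫_0^5 1 dx = 5.
  Sum: 5625 − 3750 + 1250/3 + 100 + 5 = 7190/3.
Adding: ||u||_{H^1}^2 = 117035/42 + 7190/3 = 72565/14.


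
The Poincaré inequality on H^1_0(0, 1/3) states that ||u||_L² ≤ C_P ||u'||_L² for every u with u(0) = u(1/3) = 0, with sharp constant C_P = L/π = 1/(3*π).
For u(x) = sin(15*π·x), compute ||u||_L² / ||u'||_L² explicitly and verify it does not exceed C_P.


||u||_L² / ||u'||_L² = 1/(15*π) < C_P = 1/(3*π).

u(x) = sin(15*π·x), so u'(x) = 15*π*cos(15*π*x).
Writing u(x) = A·sin(kπx/L) with A = 1 and k = 5, use ∫_0^L sin²(kπx/L) dx = L/2 and ∫_0^L cos²(kπx/L) dx = L/2.
u² = 1·sin²(15*π·x) and (u')² = 225*π^2·cos²(15*π·x), and each of sin², cos² integrates to L/2 = 1/6 over (0, 1/3).
∫_0^1/3 u² dx = 1/6, so ||u||_L² = sqrt(6)/6.
∫_0^1/3 (u')² dx = 75*π^2/2, so ||u'||_L² = 5*sqrt(6)*π/2.
Ratio ||u||_L² / ||u'||_L² = 1/(15*π).
Sharp Poincaré constant on H^1_0(0, 1/3) is C_P = L/π = 1/(3*π), achieved by sin(3*π·x).
This is the k = 5 harmonic; the ratio L/(kπ) is strictly less than C_P = L/π, consistent with the sharp inequality ||u||_L² ≤ C_P ||u'||_L².


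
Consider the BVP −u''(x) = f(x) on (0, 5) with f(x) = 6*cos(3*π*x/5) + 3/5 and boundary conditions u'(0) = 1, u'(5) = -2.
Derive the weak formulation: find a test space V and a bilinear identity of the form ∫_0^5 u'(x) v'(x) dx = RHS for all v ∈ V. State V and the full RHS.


V = H^1(0, 5) (v unrestricted at boundary; u is determined up to an additive constant); weak form: ∫_0^5 u'v' dx = ∫_0^5 (6*cos(3*π*x/5) + 3/5) v dx − 2·v(5) − v(0) for all v ∈ V.

Multiply both sides by a test function v and integrate from 0 to 5:
  ∫_0^5 −u''(x) v(x) dx = ∫_0^5 f(x) v(x) dx.
Integrate the LHS by parts once:
  ∫_0^5 −u'' v dx = −[u'(x) v(x)]_0^5 + ∫_0^5 u'(x) v'(x) dx.
Thus ∫_0^5 u'(x) v'(x) dx = ∫_0^5 f(x) v(x) dx + [u'(x) v(x)]_0^5.
Choose V so that boundary terms are either known or forced to vanish.
u has inhomogeneous Neumann u'(0) = 1, u'(5) = -2. [u' v]_0^5 = (-2)·v(5) − (1)·v(0) = − 2·v(5) − v(0). Take V = H^1(0, 5); boundary term becomes part of RHS.
Weak formulation: find u (satisfying any essential BC) such that ∫_0^5 u'(x) v'(x) dx = ∫_0^5 f v dx − 2·v(5) − v(0) for all v ∈ V (Neumann data are natural BCs: they enter the RHS as boundary terms).
Substituting f(x) = 6*cos(3*π*x/5) + 3/5, the right-hand side is ∫_0^5 (6*cos(3*π*x/5) + 3/5) v dx − 2·v(5) − v(0).
Compatibility check (pure Neumann): taking v ≡ 1 ∈ V gives 0 = ∫_0^5 f dx + (-2) − (1), i.e. ∫_0^5 f dx must equal u'(0) − u'(5) = 3. Indeed ∫_0^5 (6*cos(3*π*x/5) + 3/5) dx = 3, so the data are compatible. The solution is then unique only up to an additive constant (fix it e.g. by requiring ∫_0^5 u dx = 0).


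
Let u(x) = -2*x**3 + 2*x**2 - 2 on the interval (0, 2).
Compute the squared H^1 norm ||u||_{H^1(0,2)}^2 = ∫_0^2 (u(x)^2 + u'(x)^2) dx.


||u||_{H^1}^2 = 792/7

The H^1 norm (squared) on an interval (0, L) is
  ||u||_{H^1}^2 = ∫_0^L u(x)^2 dx + ∫_0^L u'(x)^2 dx.
Compute u'(x) = -6*x**2 + 4*x.
Then u(x)^2 = 4*x**6 - 8*x**5 + 4*x**4 + 8*x**3 - 8*x**2 + 4 and u'(x)^2 = 36*x**4 - 48*x**3 + 16*x**2.
Integrate each monomial from 0 to 2 using ∫_0^2 c·x^n dx = c·2^(n+1)/(n+1):
  ∫_0^2 u(x)^2 dx = ∫_0^2 (4*x^6 - 8*x^5 + 4*x^4 + 8*x^3 - 8*x^2 + 4) dx. Term by term:
    ∫_0^2 4*x^6 dx = 512/7;  ∫_0^2 -8*x^5 dx = -256/3;  ∫_0^2 4*x^4 dx = 128/5;
    ∫_0^2 8*x^3 dx = 32;  ∫_0^2 -8*x^2 dx = -64/3;  ∫_0^2 4 dx = 8.
  Sum: 512/7 − 256/3 + 128/5 + 32 − 64/3 + 8 = 3368/105.
  ∫_0^2 u'(x)^2 dx = ∫_0^2 (36*x^4 - 48*x^3 + 16*x^2) dx. Term by term:
    ∫_0^2 36*x^4 dx = 1152/5;  ∫_0^2 -48*x^3 dx = -192;  ∫_0^2 16*x^2 dx = 128/3.
  Sum: 1152/5 − 192 + 128/3 = 1216/15.
Adding: ||u||_{H^1}^2 = 3368/105 + 1216/15 = 792/7.


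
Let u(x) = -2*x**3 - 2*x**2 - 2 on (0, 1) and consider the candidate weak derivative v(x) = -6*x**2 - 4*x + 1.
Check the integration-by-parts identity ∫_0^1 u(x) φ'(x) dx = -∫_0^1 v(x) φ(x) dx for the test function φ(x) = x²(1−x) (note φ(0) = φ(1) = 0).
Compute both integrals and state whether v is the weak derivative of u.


LHS = 2/5, RHS = 19/60. No, v is not the weak derivative of u.

u(x) = -2*x**3 - 2*x**2 - 2, classical derivative u'(x) = -6*x**2 - 4*x.
φ(x) = x²(1−x), so φ'(x) = x*(2 - 3*x).
Note φ(0) = φ(1) = 0, so the boundary term u·φ vanishes.
LHS = ∫_0^1 u(x) φ'(x) dx = ∫_0^1 (6*x^5 + 2*x^4 - 4*x^3 + 6*x^2 - 4*x) dx. Term by term:
  ∫_0^1 6*x^5 dx = 1;  ∫_0^1 2*x^4 dx = 2/5;  ∫_0^1 -4*x^3 dx = -1;
  ∫_0^1 6*x^2 dx = 2;  ∫_0^1 -4*x dx = -2.
Sum: 1 + 2/5 − 1 + 2 − 2 = 2/5.
So LHS = 2/5.
∫_0^1 v(x) φ(x) dx = ∫_0^1 (6*x^5 - 2*x^4 - 5*x^3 + x^2) dx. Term by term:
  ∫_0^1 6*x^5 dx = 1;  ∫_0^1 -2*x^4 dx = -2/5;  ∫_0^1 -5*x^3 dx = -5/4;
  ∫_0^1 x^2 dx = 1/3.
Sum: 1 − 2/5 − 5/4 + 1/3 = -19/60.
So RHS = -∫_0^1 v(x) φ(x) dx = 19/60.
LHS − RHS = 1/12 ≠ 0, so the identity fails.
(For a valid weak derivative the identity must hold for EVERY test function, in particular this one. The failure shows v is NOT the weak derivative of u.)
Correct weak derivative would be u'(x) = -6*x**2 - 4*x.


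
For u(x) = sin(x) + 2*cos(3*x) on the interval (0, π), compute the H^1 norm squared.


||u||_{H^1(0,π)}^2 = 21*π

u'(x) = -6*sin(3*x) + cos(x).
Expand u² and (u')² and integrate term by term on (0, π), using: for integers n ≥ 1, ∫_0^π sin²(nx) dx = ∫_0^π cos²(nx) dx = π/2; for n ≠ n', ∫_0^π sin(nx)sin(n'x) dx = ∫_0^π cos(nx)cos(n'x) dx = 0; and by product-to-sum, ∫_0^π sin(nx)cos(n'x) dx = ½∫_0^π [sin((n+n')x) + sin((n−n')x)] dx, which is 0 when n+n' is even and 2n/(n²−n'²) when n+n' is odd (it need not vanish on (0, π)).
  u² squared terms: (2)²·∫cos(3x)² dx = 4·π/2 = 2*π;  (1)²·∫sin(x)² dx = 1·π/2 = π/2.
  u² cross terms: 2·(2)·(1)·∫cos(3x)·sin(x) dx = 4·(0) = 0.
  So ∫_0^π u² dx = 2*π + π/2 + 0 = 5*π/2.
  (u')² squared terms: (-6)²·∫sin(3x)² dx = 36·π/2 = 18*π;  (1)²·∫cos(x)² dx = 1·π/2 = π/2.
  (u')² cross terms: 2·(-6)·(1)·∫sin(3x)·cos(x) dx = -12·(0) = 0.
  So ∫_0^π (u')² dx = 18*π + π/2 + 0 = 37*π/2.
||u||_{H^1}^2 = (5*π/2) + (37*π/2) = 21*π.


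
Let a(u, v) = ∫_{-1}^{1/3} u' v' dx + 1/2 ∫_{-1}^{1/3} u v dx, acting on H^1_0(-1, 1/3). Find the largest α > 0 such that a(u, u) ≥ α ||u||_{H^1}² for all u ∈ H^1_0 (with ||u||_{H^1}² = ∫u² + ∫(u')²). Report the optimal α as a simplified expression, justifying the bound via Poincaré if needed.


α = (8 + 9*π^2)/(16 + 9*π^2)

Coercivity of a(·,·) on H^1_0(-1, 1/3) means a(u, u) ≥ α ||u||_{H^1}² for every u ∈ H^1_0.
The interval has length L = 4/3, and Poincaré/coercivity depend only on L. Here a(u, u) = ∫(u')² + (1/2)·∫u².
Here 0 < c = 1/2 < 1. The condition a(u,u) ≥ α||u||_{H^1}² reads (1−α)∫(u')² ≥ (α−c)∫u². Any admissible α is ≤ 1 (rapidly oscillating u have ∫u²/∫(u')² → 0), and α = 1 would force 0 ≥ (1−c)∫u², impossible since c < 1; so 1−α > 0. By the sharp Poincaré inequality on H^1_0 of an interval of length L, ∫(u')² ≥ (π/L)²∫u² with equality for the first sine mode sin(π(x−x₀)/L) (x₀ the left endpoint), so the inequality holds for all u iff (1−α)(π/L)² ≥ α − c, i.e. α ≤ ((π/L)² + c)/((π/L)² + 1) = (1 + c(L/π)²)/(1 + (L/π)²). With (π/L)² = 9*π^2/16 and c = 1/2, the largest admissible constant is α = ((π/L)² + c)/((π/L)² + 1).
Simplifying, α = (8 + 9*π^2)/(16 + 9*π^2).


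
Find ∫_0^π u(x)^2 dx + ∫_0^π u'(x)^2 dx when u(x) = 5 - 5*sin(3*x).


||u||_{H^1(0,π)}^2 = -100/3 + 150*π

u'(x) = -15*cos(3*x).
Expand u² and (u')² and integrate term by term on (0, π), using: for integers n ≥ 1, ∫_0^π sin²(nx) dx = ∫_0^π cos²(nx) dx = π/2; for n ≠ n', ∫_0^π sin(nx)sin(n'x) dx = ∫_0^π cos(nx)cos(n'x) dx = 0; and by product-to-sum, ∫_0^π sin(nx)cos(n'x) dx = ½∫_0^π [sin((n+n')x) + sin((n−n')x)] dx, which is 0 when n+n' is even and 2n/(n²−n'²) when n+n' is odd (it need not vanish on (0, π)). For the constant mode: ∫_0^π 1 dx = π, ∫_0^π cos(nx) dx = 0, ∫_0^π sin(nx) dx = (1−(−1)^n)/n.
  u² squared terms: (5)²·∫1 dx = 25·π = 25*π;  (-5)²·∫sin(3x)² dx = 25·π/2 = 25*π/2.
  u² cross terms: 2·(5)·(-5)·∫1·sin(3x) dx = -50·(2/3) = -100/3.
  So ∫_0^π u² dx = 25*π + 25*π/2 − 100/3 = -100/3 + 75*π/2.
  (u')² squared terms: (-15)²·∫cos(3x)² dx = 225·π/2 = 225*π/2.
  So ∫_0^π (u')² dx = 225*π/2.
||u||_{H^1}^2 = (-100/3 + 75*π/2) + (225*π/2) = -100/3 + 150*π.


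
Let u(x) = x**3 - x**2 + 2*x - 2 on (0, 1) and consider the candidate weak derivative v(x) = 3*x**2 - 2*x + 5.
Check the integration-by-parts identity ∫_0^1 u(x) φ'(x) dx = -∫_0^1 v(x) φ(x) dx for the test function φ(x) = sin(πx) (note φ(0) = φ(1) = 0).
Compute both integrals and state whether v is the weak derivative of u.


LHS = -5/π + 12/π^3, RHS = -11/π + 12/π^3. No, v is not the weak derivative of u.

u(x) = x**3 - x**2 + 2*x - 2, classical derivative u'(x) = 3*x**2 - 2*x + 2.
φ(x) = sin(πx), so φ'(x) = π*cos(π*x).
Note φ(0) = φ(1) = 0, so the boundary term u·φ vanishes.
LHS = ∫_0^1 u(x) φ'(x) dx = ∫_0^1 (π*x^3*cos(π*x) - π*x^2*cos(π*x) + 2*π*x*cos(π*x) - 2*π*cos(π*x)) dx. Term by term:
  ∫_0^1 -2*π*cos(π*x) dx = 0;  ∫_0^1 π*x^3*cos(π*x) dx = -3/π + 12/π^3;  ∫_0^1 -π*x^2*cos(π*x) dx = 2/π;
  ∫_0^1 2*π*x*cos(π*x) dx = -4/π.
Sum: 0 + -3/π + 12/π^3 + 2/π − 4/π = -5/π + 12/π^3.
So LHS = -5/π + 12/π^3.
∫_0^1 v(x) φ(x) dx = ∫_0^1 (3*x^2*sin(π*x) - 2*x*sin(π*x) + 5*sin(π*x)) dx. Term by term:
  ∫_0^1 5*sin(π*x) dx = 10/π;  ∫_0^1 -2*x*sin(π*x) dx = -2/π;  ∫_0^1 3*x^2*sin(π*x) dx = -12/π^3 + 3/π.
Sum: 10/π − 2/π + -12/π^3 + 3/π = -12/π^3 + 11/π.
So RHS = -∫_0^1 v(x) φ(x) dx = -11/π + 12/π^3.
LHS − RHS = 6/π ≠ 0, so the identity fails.
(For a valid weak derivative the identity must hold for EVERY test function, in particular this one. The failure shows v is NOT the weak derivative of u.)
Correct weak derivative would be u'(x) = 3*x**2 - 2*x + 2.


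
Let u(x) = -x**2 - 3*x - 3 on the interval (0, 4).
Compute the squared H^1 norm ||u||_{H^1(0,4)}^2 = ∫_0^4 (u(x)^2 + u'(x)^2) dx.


||u||_{H^1}^2 = 19592/15

The H^1 norm (squared) on an interval (0, L) is
  ||u||_{H^1}^2 = ∫_0^L u(x)^2 dx + ∫_0^L u'(x)^2 dx.
Compute u'(x) = -2*x - 3.
Then u(x)^2 = x**4 + 6*x**3 + 15*x**2 + 18*x + 9 and u'(x)^2 = 4*x**2 + 12*x + 9.
Integrate each monomial from 0 to 4 using ∫_0^4 c·x^n dx = c·4^(n+1)/(n+1):
  ∫_0^4 u(x)^2 dx = ∫_0^4 (x^4 + 6*x^3 + 15*x^2 + 18*x + 9) dx. Term by term:
    ∫_0^4 x^4 dx = 1024/5;  ∫_0^4 6*x^3 dx = 384;  ∫_0^4 15*x^2 dx = 320;
    ∫_0^4 18*x dx = 144;  ∫_0^4 9 dx = 36.
  Sum: 1024/5 + 384 + 320 + 144 + 36 = 5444/5.
  ∫_0^4 u'(x)^2 dx = ∫_0^4 (4*x^2 + 12*x + 9) dx. Term by term:
    ∫_0^4 4*x^2 dx = 256/3;  ∫_0^4 12*x dx = 96;  ∫_0^4 9 dx = 36.
  Sum: 256/3 + 96 + 36 = 652/3.
Adding: ||u||_{H^1}^2 = 5444/5 + 652/3 = 19592/15.


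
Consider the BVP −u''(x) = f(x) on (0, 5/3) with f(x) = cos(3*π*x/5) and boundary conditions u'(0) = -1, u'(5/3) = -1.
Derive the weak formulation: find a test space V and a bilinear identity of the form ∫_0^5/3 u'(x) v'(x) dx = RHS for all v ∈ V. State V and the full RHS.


V = H^1(0, 5/3) (v unrestricted at boundary; u is determined up to an additive constant); weak form: ∫_0^5/3 u'v' dx = ∫_0^5/3 (cos(3*π*x/5)) v dx − v(5/3) + v(0) for all v ∈ V.

Multiply both sides by a test function v and integrate from 0 to 5/3:
  ∫_0^5/3 −u''(x) v(x) dx = ∫_0^5/3 f(x) v(x) dx.
Integrate the LHS by parts once:
  ∫_0^5/3 −u'' v dx = −[u'(x) v(x)]_0^5/3 + ∫_0^5/3 u'(x) v'(x) dx.
Thus ∫_0^5/3 u'(x) v'(x) dx = ∫_0^5/3 f(x) v(x) dx + [u'(x) v(x)]_0^5/3.
Choose V so that boundary terms are either known or forced to vanish.
u has inhomogeneous Neumann u'(0) = -1, u'(5/3) = -1. [u' v]_0^5/3 = (-1)·v(5/3) − (-1)·v(0) = − v(5/3) + v(0). Take V = H^1(0, 5/3); boundary term becomes part of RHS.
Weak formulation: find u (satisfying any essential BC) such that ∫_0^5/3 u'(x) v'(x) dx = ∫_0^5/3 f v dx − v(5/3) + v(0) for all v ∈ V (Neumann data are natural BCs: they enter the RHS as boundary terms).
Substituting f(x) = cos(3*π*x/5), the right-hand side is ∫_0^5/3 (cos(3*π*x/5)) v dx − v(5/3) + v(0).
Compatibility check (pure Neumann): taking v ≡ 1 ∈ V gives 0 = ∫_0^5/3 f dx + (-1) − (-1), i.e. ∫_0^5/3 f dx must equal u'(0) − u'(5/3) = 0. Indeed ∫_0^5/3 (cos(3*π*x/5)) dx = 0, so the data are compatible. The solution is then unique only up to an additive constant (fix it e.g. by requiring ∫_0^5/3 u dx = 0).


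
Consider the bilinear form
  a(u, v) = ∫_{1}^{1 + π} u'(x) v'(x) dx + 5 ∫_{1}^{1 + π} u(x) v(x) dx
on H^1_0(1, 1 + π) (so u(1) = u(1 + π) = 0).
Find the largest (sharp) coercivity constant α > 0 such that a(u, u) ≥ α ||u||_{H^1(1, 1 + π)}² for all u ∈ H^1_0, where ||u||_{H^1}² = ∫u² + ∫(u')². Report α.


α = 1

Coercivity of a(·,·) on H^1_0(1, 1 + π) means a(u, u) ≥ α ||u||_{H^1}² for every u ∈ H^1_0.
The interval has length L = π, and Poincaré/coercivity depend only on L. Here a(u, u) = ∫(u')² + (5)·∫u².
Here c = 5 ≥ 1, so a(u,u) = ∫(u')² + c∫u² ≥ ∫(u')² + ∫u² = ||u||_{H^1}², i.e. α = 1 works. No larger α is possible: a(u,u) ≥ α||u||_{H^1}² means (1−α)∫(u')² ≥ (α−c)∫u², and for the modes u_n = sin(nπ(x−x₀)/L) (x₀ the left endpoint) one has ∫u_n²/∫(u_n')² = (L/(nπ))² → 0, so a(u_n,u_n)/||u_n||_{H^1}² → 1. Hence the optimal constant is α = 1.
Therefore α = 1.
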